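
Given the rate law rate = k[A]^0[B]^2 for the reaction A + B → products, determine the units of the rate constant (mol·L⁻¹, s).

(mol·L⁻¹)⁻¹·s⁻¹

Step 1: Overall order = 0 + 2 = 2.
Step 2: rate has units mol·L⁻¹·s⁻¹; [A]^0[B]^2 has units (mol·L⁻¹)^2.
Step 3: k = rate/([A]^0[B]^2), so units of k = (mol·L⁻¹)^(1-2)·s⁻¹ = (mol·L⁻¹)⁻¹·s⁻¹.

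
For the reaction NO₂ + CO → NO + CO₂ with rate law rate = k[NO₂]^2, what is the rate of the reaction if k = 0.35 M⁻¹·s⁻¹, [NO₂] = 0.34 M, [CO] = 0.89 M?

0.04046 M/s

Step 1: The rate law is rate = k[NO₂]^2
Step 2: Note that the rate does not depend on [CO] (zero order in CO).
Step 3: rate = 0.35 × (0.34)^2 = 0.04046 M/s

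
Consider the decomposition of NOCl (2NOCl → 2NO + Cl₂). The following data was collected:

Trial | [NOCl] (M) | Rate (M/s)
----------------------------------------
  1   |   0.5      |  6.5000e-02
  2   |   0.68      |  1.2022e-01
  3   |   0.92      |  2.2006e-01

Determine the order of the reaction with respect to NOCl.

second order (2)

Step 1: Compare trials to find order n where rate₂/rate₁ = ([NOCl]₂/[NOCl]₁)^n
Step 2: rate₂/rate₁ = 1.2022e-01/6.5000e-02 = 1.85
Step 3: [NOCl]₂/[NOCl]₁ = 0.68/0.5 = 1.36
Step 4: n = ln(1.85)/ln(1.36) = 2.00 ≈ 2
Step 5: The reaction is second order in NOCl.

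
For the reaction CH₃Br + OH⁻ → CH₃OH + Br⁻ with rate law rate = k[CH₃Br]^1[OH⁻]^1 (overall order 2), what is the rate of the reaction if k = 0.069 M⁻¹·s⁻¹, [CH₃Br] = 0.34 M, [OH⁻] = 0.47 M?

0.01103 M/s

Step 1: The rate law is rate = k[CH₃Br]^1[OH⁻]^1, overall order = 1+1 = 2
Step 2: Substitute values: rate = 0.069 × (0.34)^1 × (0.47)^1
Step 3: rate = 0.069 × 0.34 × 0.47 = 0.0110262 M/s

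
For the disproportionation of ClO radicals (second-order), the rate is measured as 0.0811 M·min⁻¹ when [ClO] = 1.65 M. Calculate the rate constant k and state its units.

0.02979 M⁻¹·min⁻¹

Step 1: rate = k[ClO]^2, so k = rate / [ClO]^2.
Step 2: k = 0.0811 / (1.65)^2 = 0.0811 / 2.722.
Step 3: k = 0.02979 M⁻¹·min⁻¹.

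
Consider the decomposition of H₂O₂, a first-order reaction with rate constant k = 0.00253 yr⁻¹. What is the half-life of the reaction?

274 yr

Step 1: For a first-order reaction, t₁/₂ = ln(2)/k
Step 2: t₁/₂ = ln(2)/0.00253
Step 3: t₁/₂ = 0.6931/0.00253 = 274 yr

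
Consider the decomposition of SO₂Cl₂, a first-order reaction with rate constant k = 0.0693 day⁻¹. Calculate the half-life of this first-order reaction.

10 day

Step 1: For a first-order reaction, t₁/₂ = ln(2)/k
Step 2: t₁/₂ = ln(2)/0.0693
Step 3: t₁/₂ = 0.6931/0.0693 = 10 day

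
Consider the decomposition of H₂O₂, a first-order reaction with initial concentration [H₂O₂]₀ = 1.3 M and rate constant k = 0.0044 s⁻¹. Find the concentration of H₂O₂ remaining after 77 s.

0.9264 M

Step 1: For a first-order reaction: [H₂O₂] = [H₂O₂]₀ × e^(-kt)
Step 2: [H₂O₂] = 1.3 × e^(-0.0044 × 77)
Step 3: [H₂O₂] = 1.3 × e^(-0.3388)
Step 4: [H₂O₂] = 1.3 × 0.712625 = 0.9264 M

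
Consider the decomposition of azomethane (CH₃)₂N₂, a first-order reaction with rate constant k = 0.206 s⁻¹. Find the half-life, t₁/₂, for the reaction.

3.365 s

Step 1: For a first-order reaction, t₁/₂ = ln(2)/k
Step 2: t₁/₂ = ln(2)/0.206
Step 3: t₁/₂ = 0.6931/0.206 = 3.365 s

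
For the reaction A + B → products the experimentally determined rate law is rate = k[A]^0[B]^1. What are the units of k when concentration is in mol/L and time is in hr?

hr⁻¹

Step 1: Overall order = 0 + 1 = 1.
Step 2: rate has units mol/L·hr⁻¹; [A]^0[B]^1 has units (mol/L)^1.
Step 3: k = rate/([A]^0[B]^1), so units of k = (mol/L)^(1-1)·hr⁻¹ = hr⁻¹.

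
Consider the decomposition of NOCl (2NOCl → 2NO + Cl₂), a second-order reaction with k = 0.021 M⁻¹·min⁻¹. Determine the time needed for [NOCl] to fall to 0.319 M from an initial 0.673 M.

78.52 min

Step 1: For second-order: t = (1/[NOCl] - 1/[NOCl]₀)/k
Step 2: t = (1/0.319 - 1/0.673)/0.021
Step 3: t = (3.135 - 1.486)/0.021
Step 4: t = 1.649/0.021 = 78.52 min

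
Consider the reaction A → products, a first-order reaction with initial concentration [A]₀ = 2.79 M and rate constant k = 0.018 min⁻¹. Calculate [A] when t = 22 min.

1.878 M

Step 1: For a first-order reaction: [A] = [A]₀ × e^(-kt)
Step 2: [A] = 2.79 × e^(-0.018 × 22)
Step 3: [A] = 2.79 × e^(-0.396)
Step 4: [A] = 2.79 × 0.673007 = 1.878 M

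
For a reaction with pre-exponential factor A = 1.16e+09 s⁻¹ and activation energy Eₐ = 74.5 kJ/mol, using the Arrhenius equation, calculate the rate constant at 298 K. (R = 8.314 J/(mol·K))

1.01e-04 s⁻¹

Step 1: Use the Arrhenius equation: k = A × exp(-Eₐ/RT)
Step 2: Convert Eₐ to J/mol: 74.5 kJ/mol = 74500 J/mol
Step 3: Calculate the exponent: -Eₐ/(RT) = -74500/(8.314 × 298) = -30.06976
Step 4: k = 1.16e+09 × exp(-30.06976)
Step 5: k = 1.16e+09 × 8.72708e-14 = 1.0123e-04 s⁻¹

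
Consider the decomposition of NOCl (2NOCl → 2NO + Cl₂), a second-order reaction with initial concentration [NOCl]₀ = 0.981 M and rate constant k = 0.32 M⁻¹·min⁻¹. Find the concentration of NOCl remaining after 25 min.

0.1109 M

Step 1: For a second-order reaction: 1/[NOCl] = 1/[NOCl]₀ + kt
Step 2: 1/[NOCl] = 1/0.981 + 0.32 × 25
Step 3: 1/[NOCl] = 1.019 + 8 = 9.019
Step 4: [NOCl] = 1/9.019 = 0.1109 M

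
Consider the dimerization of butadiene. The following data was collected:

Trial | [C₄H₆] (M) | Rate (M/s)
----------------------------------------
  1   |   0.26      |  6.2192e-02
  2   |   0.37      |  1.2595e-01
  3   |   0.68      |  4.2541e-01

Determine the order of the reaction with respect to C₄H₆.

second order (2)

Step 1: Compare trials to find order n where rate₂/rate₁ = ([C₄H₆]₂/[C₄H₆]₁)^n
Step 2: rate₂/rate₁ = 1.2595e-01/6.2192e-02 = 2.025
Step 3: [C₄H₆]₂/[C₄H₆]₁ = 0.37/0.26 = 1.423
Step 4: n = ln(2.025)/ln(1.423) = 2.00 ≈ 2
Step 5: The reaction is second order in C₄H₆.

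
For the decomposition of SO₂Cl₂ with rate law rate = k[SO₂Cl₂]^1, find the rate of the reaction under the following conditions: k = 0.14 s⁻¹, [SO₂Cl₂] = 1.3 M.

0.182 M/s

Step 1: Identify the rate law: rate = k[SO₂Cl₂]^1
Step 2: Substitute values: rate = 0.14 × (1.3)^1
Step 3: Calculate: rate = 0.14 × 1.3 = 0.182 M/s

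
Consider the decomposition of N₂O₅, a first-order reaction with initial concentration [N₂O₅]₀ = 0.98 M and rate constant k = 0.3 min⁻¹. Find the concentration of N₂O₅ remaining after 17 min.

0.005975 M

Step 1: For a first-order reaction: [N₂O₅] = [N₂O₅]₀ × e^(-kt)
Step 2: [N₂O₅] = 0.98 × e^(-0.3 × 17)
Step 3: [N₂O₅] = 0.98 × e^(-5.1)
Step 4: [N₂O₅] = 0.98 × 0.00609675 = 0.005975 M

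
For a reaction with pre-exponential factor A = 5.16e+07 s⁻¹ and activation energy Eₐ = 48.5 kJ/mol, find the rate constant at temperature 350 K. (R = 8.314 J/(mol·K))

2.98e+00 s⁻¹

Step 1: Use the Arrhenius equation: k = A × exp(-Eₐ/RT)
Step 2: Convert Eₐ to J/mol: 48.5 kJ/mol = 48500 J/mol
Step 3: Calculate the exponent: -Eₐ/(RT) = -48500/(8.314 × 350) = -16.66724
Step 4: k = 5.16e+07 × exp(-16.66724)
Step 5: k = 5.16e+07 × 5.77444e-08 = 2.9796e+00 s⁻¹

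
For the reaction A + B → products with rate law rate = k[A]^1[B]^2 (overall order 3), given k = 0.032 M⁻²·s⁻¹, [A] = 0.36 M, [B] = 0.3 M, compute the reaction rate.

0.001037 M/s

Step 1: The rate law is rate = k[A]^1[B]^2, overall order = 1+2 = 3
Step 2: Substitute values: rate = 0.032 × (0.36)^1 × (0.3)^2
Step 3: rate = 0.032 × 0.36 × 0.09 = 0.0010368 M/s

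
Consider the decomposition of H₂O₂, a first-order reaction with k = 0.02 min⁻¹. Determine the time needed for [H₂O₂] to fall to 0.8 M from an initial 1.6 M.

34.66 min

Step 1: For first-order: t = ln([H₂O₂]₀/[H₂O₂])/k
Step 2: t = ln(1.6/0.8)/0.02
Step 3: t = ln(2)/0.02
Step 4: t = 0.6931/0.02 = 34.66 min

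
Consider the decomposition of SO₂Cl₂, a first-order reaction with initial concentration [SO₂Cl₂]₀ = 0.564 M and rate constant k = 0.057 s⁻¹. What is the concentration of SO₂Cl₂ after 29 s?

0.108 M

Step 1: For a first-order reaction: [SO₂Cl₂] = [SO₂Cl₂]₀ × e^(-kt)
Step 2: [SO₂Cl₂] = 0.564 × e^(-0.057 × 29)
Step 3: [SO₂Cl₂] = 0.564 × e^(-1.653)
Step 4: [SO₂Cl₂] = 0.564 × 0.191475 = 0.108 M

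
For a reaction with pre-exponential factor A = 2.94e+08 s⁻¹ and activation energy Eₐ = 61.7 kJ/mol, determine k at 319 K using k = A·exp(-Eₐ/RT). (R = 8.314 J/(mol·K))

2.32e-02 s⁻¹

Step 1: Use the Arrhenius equation: k = A × exp(-Eₐ/RT)
Step 2: Convert Eₐ to J/mol: 61.7 kJ/mol = 61700 J/mol
Step 3: Calculate the exponent: -Eₐ/(RT) = -61700/(8.314 × 319) = -23.26400
Step 4: k = 2.94e+08 × exp(-23.26400)
Step 5: k = 2.94e+08 × 7.88085e-11 = 2.3170e-02 s⁻¹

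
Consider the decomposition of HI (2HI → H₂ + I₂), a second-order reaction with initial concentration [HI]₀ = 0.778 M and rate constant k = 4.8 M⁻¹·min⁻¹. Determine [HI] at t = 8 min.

0.0252 M

Step 1: For a second-order reaction: 1/[HI] = 1/[HI]₀ + kt
Step 2: 1/[HI] = 1/0.778 + 4.8 × 8
Step 3: 1/[HI] = 1.285 + 38.4 = 39.69
Step 4: [HI] = 1/39.69 = 0.0252 M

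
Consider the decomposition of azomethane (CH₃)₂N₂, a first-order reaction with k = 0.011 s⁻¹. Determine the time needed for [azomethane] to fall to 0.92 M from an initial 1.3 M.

31.43 s

Step 1: For first-order: t = ln([azomethane]₀/[azomethane])/k
Step 2: t = ln(1.3/0.92)/0.011
Step 3: t = ln(1.413)/0.011
Step 4: t = 0.3457/0.011 = 31.43 s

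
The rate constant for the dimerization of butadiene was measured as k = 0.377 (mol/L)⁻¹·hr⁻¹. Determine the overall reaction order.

second order (2)

Step 1: The units of k for an nth-order reaction are (concentration)^(1-n)·(time)⁻¹.
Step 2: Here k has units (mol/L)⁻¹·hr⁻¹, so the concentration exponent is -1.
Step 3: 1 - n = -1 ⇒ n = 2. The reaction is second order.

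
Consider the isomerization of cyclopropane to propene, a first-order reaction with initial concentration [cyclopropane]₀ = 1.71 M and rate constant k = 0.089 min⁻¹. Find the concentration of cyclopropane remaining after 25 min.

0.1848 M

Step 1: For a first-order reaction: [cyclopropane] = [cyclopropane]₀ × e^(-kt)
Step 2: [cyclopropane] = 1.71 × e^(-0.089 × 25)
Step 3: [cyclopropane] = 1.71 × e^(-2.225)
Step 4: [cyclopropane] = 1.71 × 0.108067 = 0.1848 M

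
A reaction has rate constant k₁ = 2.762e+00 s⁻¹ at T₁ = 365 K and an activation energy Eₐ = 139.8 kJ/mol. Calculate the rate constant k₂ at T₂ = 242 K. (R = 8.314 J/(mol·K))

1.872e-10 s⁻¹

Step 1: Use the two-temperature Arrhenius form: ln(k₂/k₁) = -Eₐ/R × (1/T₂ - 1/T₁)
Step 2: Convert Eₐ to J/mol: 139.8 kJ/mol = 139800 J/mol
Step 3: 1/T₂ - 1/T₁ = 1/242 - 1/365 = 1.392505e-03 K⁻¹
Step 4: ln(k₂/k₁) = -139800/8.314 × 1.392505e-03 = -23.41499
Step 5: k₂ = k₁ × exp(-23.41499) = 2.762e+00 × 6.77640e-11 = 1.872e-10 s⁻¹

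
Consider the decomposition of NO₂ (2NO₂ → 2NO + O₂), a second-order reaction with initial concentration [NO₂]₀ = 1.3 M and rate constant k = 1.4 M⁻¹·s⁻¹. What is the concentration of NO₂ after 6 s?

0.1091 M

Step 1: For a second-order reaction: 1/[NO₂] = 1/[NO₂]₀ + kt
Step 2: 1/[NO₂] = 1/1.3 + 1.4 × 6
Step 3: 1/[NO₂] = 0.7692 + 8.4 = 9.169
Step 4: [NO₂] = 1/9.169 = 0.1091 M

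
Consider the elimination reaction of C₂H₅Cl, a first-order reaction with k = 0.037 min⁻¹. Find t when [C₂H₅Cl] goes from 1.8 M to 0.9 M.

18.73 min

Step 1: For first-order: t = ln([C₂H₅Cl]₀/[C₂H₅Cl])/k
Step 2: t = ln(1.8/0.9)/0.037
Step 3: t = ln(2)/0.037
Step 4: t = 0.6931/0.037 = 18.73 min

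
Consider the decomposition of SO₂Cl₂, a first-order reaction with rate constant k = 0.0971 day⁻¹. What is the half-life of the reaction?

7.138 day

Step 1: For a first-order reaction, t₁/₂ = ln(2)/k
Step 2: t₁/₂ = ln(2)/0.0971
Step 3: t₁/₂ = 0.6931/0.0971 = 7.138 day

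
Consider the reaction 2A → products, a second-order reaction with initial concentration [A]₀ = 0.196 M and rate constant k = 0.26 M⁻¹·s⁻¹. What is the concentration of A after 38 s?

0.06675 M

Step 1: For a second-order reaction: 1/[A] = 1/[A]₀ + kt
Step 2: 1/[A] = 1/0.196 + 0.26 × 38
Step 3: 1/[A] = 5.102 + 9.88 = 14.98
Step 4: [A] = 1/14.98 = 0.06675 M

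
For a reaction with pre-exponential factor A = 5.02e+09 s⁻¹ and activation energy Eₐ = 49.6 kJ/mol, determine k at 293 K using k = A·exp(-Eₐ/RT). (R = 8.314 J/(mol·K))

7.21e+00 s⁻¹

Step 1: Use the Arrhenius equation: k = A × exp(-Eₐ/RT)
Step 2: Convert Eₐ to J/mol: 49.6 kJ/mol = 49600 J/mol
Step 3: Calculate the exponent: -Eₐ/(RT) = -49600/(8.314 × 293) = -20.36123
Step 4: k = 5.02e+09 × exp(-20.36123)
Step 5: k = 5.02e+09 × 1.43625e-09 = 7.2100e+00 s⁻¹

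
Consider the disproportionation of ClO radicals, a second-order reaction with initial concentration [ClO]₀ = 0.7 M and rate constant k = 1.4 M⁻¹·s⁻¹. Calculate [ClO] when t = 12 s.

0.05486 M

Step 1: For a second-order reaction: 1/[ClO] = 1/[ClO]₀ + kt
Step 2: 1/[ClO] = 1/0.7 + 1.4 × 12
Step 3: 1/[ClO] = 1.429 + 16.8 = 18.23
Step 4: [ClO] = 1/18.23 = 0.05486 M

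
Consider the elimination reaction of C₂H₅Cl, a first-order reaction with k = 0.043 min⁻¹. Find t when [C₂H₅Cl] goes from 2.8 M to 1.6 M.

13.01 min

Step 1: For first-order: t = ln([C₂H₅Cl]₀/[C₂H₅Cl])/k
Step 2: t = ln(2.8/1.6)/0.043
Step 3: t = ln(1.75)/0.043
Step 4: t = 0.5596/0.043 = 13.01 min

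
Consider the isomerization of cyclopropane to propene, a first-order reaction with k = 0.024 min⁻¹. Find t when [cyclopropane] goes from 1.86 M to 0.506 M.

54.24 min

Step 1: For first-order: t = ln([cyclopropane]₀/[cyclopropane])/k
Step 2: t = ln(1.86/0.506)/0.024
Step 3: t = ln(3.676)/0.024
Step 4: t = 1.302/0.024 = 54.24 min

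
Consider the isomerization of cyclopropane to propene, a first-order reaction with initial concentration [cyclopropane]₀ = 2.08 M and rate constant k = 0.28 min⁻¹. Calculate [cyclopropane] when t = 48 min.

3.028e-06 M

Step 1: For a first-order reaction: [cyclopropane] = [cyclopropane]₀ × e^(-kt)
Step 2: [cyclopropane] = 2.08 × e^(-0.28 × 48)
Step 3: [cyclopropane] = 2.08 × e^(-13.44)
Step 4: [cyclopropane] = 2.08 × 1.45573e-06 = 3.028e-06 M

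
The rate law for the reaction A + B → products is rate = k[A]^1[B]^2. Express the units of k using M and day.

M⁻²·day⁻¹

Step 1: Overall order = 1 + 2 = 3.
Step 2: rate has units M·day⁻¹; [A]^1[B]^2 has units M^3.
Step 3: k = rate/([A]^1[B]^2), so units of k = M^(1-3)·day⁻¹ = M⁻²·day⁻¹.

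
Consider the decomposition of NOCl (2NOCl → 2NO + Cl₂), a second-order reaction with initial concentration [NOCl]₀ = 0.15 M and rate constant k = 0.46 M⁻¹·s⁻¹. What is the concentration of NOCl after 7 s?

0.1011 M

Step 1: For a second-order reaction: 1/[NOCl] = 1/[NOCl]₀ + kt
Step 2: 1/[NOCl] = 1/0.15 + 0.46 × 7
Step 3: 1/[NOCl] = 6.667 + 3.22 = 9.887
Step 4: [NOCl] = 1/9.887 = 0.1011 M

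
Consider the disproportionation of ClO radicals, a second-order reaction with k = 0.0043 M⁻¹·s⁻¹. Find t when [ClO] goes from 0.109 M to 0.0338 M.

4747 s

Step 1: For second-order: t = (1/[ClO] - 1/[ClO]₀)/k
Step 2: t = (1/0.0338 - 1/0.109)/0.0043
Step 3: t = (29.59 - 9.174)/0.0043
Step 4: t = 20.41/0.0043 = 4747 s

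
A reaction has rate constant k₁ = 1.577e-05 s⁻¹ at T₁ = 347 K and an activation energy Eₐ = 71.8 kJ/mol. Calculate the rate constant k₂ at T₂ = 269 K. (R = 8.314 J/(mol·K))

1.158e-08 s⁻¹

Step 1: Use the two-temperature Arrhenius form: ln(k₂/k₁) = -Eₐ/R × (1/T₂ - 1/T₁)
Step 2: Convert Eₐ to J/mol: 71.8 kJ/mol = 71800 J/mol
Step 3: 1/T₂ - 1/T₁ = 1/269 - 1/347 = 8.356277e-04 K⁻¹
Step 4: ln(k₂/k₁) = -71800/8.314 × 8.356277e-04 = -7.21651
Step 5: k₂ = k₁ × exp(-7.21651) = 1.577e-05 × 7.34361e-04 = 1.158e-08 s⁻¹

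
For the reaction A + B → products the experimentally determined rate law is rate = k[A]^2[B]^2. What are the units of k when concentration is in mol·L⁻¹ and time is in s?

(mol·L⁻¹)⁻³·s⁻¹

Step 1: Overall order = 2 + 2 = 4.
Step 2: rate has units mol·L⁻¹·s⁻¹; [A]^2[B]^2 has units (mol·L⁻¹)^4.
Step 3: k = rate/([A]^2[B]^2), so units of k = (mol·L⁻¹)^(1-4)·s⁻¹ = (mol·L⁻¹)⁻³·s⁻¹.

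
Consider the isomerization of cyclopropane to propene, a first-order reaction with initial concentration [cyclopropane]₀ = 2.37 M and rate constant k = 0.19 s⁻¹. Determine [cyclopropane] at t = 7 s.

0.6268 M

Step 1: For a first-order reaction: [cyclopropane] = [cyclopropane]₀ × e^(-kt)
Step 2: [cyclopropane] = 2.37 × e^(-0.19 × 7)
Step 3: [cyclopropane] = 2.37 × e^(-1.33)
Step 4: [cyclopropane] = 2.37 × 0.264477 = 0.6268 M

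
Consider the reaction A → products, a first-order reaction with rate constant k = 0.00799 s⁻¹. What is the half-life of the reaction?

86.75 s

Step 1: For a first-order reaction, t₁/₂ = ln(2)/k
Step 2: t₁/₂ = ln(2)/0.00799
Step 3: t₁/₂ = 0.6931/0.00799 = 86.75 s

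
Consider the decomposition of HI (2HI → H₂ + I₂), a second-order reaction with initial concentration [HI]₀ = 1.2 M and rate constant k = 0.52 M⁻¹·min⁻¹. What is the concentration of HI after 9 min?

0.1814 M

Step 1: For a second-order reaction: 1/[HI] = 1/[HI]₀ + kt
Step 2: 1/[HI] = 1/1.2 + 0.52 × 9
Step 3: 1/[HI] = 0.8333 + 4.68 = 5.513
Step 4: [HI] = 1/5.513 = 0.1814 M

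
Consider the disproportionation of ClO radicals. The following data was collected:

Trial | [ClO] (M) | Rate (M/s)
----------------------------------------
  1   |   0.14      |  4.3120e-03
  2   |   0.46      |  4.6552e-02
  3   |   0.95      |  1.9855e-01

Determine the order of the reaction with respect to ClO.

second order (2)

Step 1: Compare trials to find order n where rate₂/rate₁ = ([ClO]₂/[ClO]₁)^n
Step 2: rate₂/rate₁ = 4.6552e-02/4.3120e-03 = 10.8
Step 3: [ClO]₂/[ClO]₁ = 0.46/0.14 = 3.286
Step 4: n = ln(10.8)/ln(3.286) = 2.00 ≈ 2
Step 5: The reaction is second order in ClO.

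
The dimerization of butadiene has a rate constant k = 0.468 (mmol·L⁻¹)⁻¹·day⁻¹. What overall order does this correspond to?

second order (2)

Step 1: The units of k for an nth-order reaction are (concentration)^(1-n)·(time)⁻¹.
Step 2: Here k has units (mmol·L⁻¹)⁻¹·day⁻¹, so the concentration exponent is -1.
Step 3: 1 - n = -1 ⇒ n = 2. The reaction is second order.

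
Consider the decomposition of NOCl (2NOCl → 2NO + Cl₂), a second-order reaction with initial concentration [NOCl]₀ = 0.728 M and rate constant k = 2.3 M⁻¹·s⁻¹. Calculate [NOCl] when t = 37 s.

0.01156 M

Step 1: For a second-order reaction: 1/[NOCl] = 1/[NOCl]₀ + kt
Step 2: 1/[NOCl] = 1/0.728 + 2.3 × 37
Step 3: 1/[NOCl] = 1.374 + 85.1 = 86.47
Step 4: [NOCl] = 1/86.47 = 0.01156 M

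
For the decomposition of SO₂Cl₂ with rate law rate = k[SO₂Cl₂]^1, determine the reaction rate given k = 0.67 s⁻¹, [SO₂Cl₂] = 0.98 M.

0.6566 M/s

Step 1: Identify the rate law: rate = k[SO₂Cl₂]^1
Step 2: Substitute values: rate = 0.67 × (0.98)^1
Step 3: Calculate: rate = 0.67 × 0.98 = 0.6566 M/s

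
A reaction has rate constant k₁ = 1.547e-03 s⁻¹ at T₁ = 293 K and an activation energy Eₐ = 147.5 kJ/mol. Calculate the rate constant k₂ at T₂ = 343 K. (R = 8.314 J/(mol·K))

1.054e+01 s⁻¹

Step 1: Use the two-temperature Arrhenius form: ln(k₂/k₁) = -Eₐ/R × (1/T₂ - 1/T₁)
Step 2: Convert Eₐ to J/mol: 147.5 kJ/mol = 147500 J/mol
Step 3: 1/T₂ - 1/T₁ = 1/343 - 1/293 = -4.975174e-04 K⁻¹
Step 4: ln(k₂/k₁) = -147500/8.314 × -4.975174e-04 = 8.82654
Step 5: k₂ = k₁ × exp(8.82654) = 1.547e-03 × 6.81267e+03 = 1.054e+01 s⁻¹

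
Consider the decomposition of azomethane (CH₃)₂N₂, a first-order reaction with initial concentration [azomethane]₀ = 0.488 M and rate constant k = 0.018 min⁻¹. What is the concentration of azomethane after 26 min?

0.3056 M

Step 1: For a first-order reaction: [azomethane] = [azomethane]₀ × e^(-kt)
Step 2: [azomethane] = 0.488 × e^(-0.018 × 26)
Step 3: [azomethane] = 0.488 × e^(-0.468)
Step 4: [azomethane] = 0.488 × 0.626254 = 0.3056 M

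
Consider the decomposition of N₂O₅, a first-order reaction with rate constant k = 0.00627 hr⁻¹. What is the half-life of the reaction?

110.5 hr

Step 1: For a first-order reaction, t₁/₂ = ln(2)/k
Step 2: t₁/₂ = ln(2)/0.00627
Step 3: t₁/₂ = 0.6931/0.00627 = 110.5 hr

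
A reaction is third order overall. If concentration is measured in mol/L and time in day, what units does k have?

(mol/L)⁻²·day⁻¹

Step 1: For overall order n, rate = k × (concentration)^n.
Step 2: Rate has units mol/L·day⁻¹; concentration term has units (mol/L)^3.
Step 3: k = rate / (concentration)^n, so units of k = (mol/L)^(1-3)·day⁻¹ = (mol/L)⁻²·day⁻¹.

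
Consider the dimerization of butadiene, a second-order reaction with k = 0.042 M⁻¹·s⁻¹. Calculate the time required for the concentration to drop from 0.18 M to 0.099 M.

108.2 s

Step 1: For second-order: t = (1/[C₄H₆] - 1/[C₄H₆]₀)/k
Step 2: t = (1/0.099 - 1/0.18)/0.042
Step 3: t = (10.1 - 5.556)/0.042
Step 4: t = 4.545/0.042 = 108.2 s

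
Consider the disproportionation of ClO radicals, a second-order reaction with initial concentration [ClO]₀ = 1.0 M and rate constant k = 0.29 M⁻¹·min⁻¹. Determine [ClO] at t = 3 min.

0.5348 M

Step 1: For a second-order reaction: 1/[ClO] = 1/[ClO]₀ + kt
Step 2: 1/[ClO] = 1/1.0 + 0.29 × 3
Step 3: 1/[ClO] = 1 + 0.87 = 1.87
Step 4: [ClO] = 1/1.87 = 0.5348 M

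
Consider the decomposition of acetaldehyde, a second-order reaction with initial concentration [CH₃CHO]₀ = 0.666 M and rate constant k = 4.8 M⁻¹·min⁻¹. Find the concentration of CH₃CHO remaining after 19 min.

0.01079 M

Step 1: For a second-order reaction: 1/[CH₃CHO] = 1/[CH₃CHO]₀ + kt
Step 2: 1/[CH₃CHO] = 1/0.666 + 4.8 × 19
Step 3: 1/[CH₃CHO] = 1.502 + 91.2 = 92.7
Step 4: [CH₃CHO] = 1/92.7 = 0.01079 M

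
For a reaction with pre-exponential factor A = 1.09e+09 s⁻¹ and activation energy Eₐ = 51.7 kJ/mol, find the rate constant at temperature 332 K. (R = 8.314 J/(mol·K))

8.00e+00 s⁻¹

Step 1: Use the Arrhenius equation: k = A × exp(-Eₐ/RT)
Step 2: Convert Eₐ to J/mol: 51.7 kJ/mol = 51700 J/mol
Step 3: Calculate the exponent: -Eₐ/(RT) = -51700/(8.314 × 332) = -18.73020
Step 4: k = 1.09e+09 × exp(-18.73020)
Step 5: k = 1.09e+09 × 7.33800e-09 = 7.9984e+00 s⁻¹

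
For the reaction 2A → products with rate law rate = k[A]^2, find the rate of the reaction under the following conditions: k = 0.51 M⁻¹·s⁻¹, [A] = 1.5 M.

1.147 M/s

Step 1: Identify the rate law: rate = k[A]^2
Step 2: Substitute values: rate = 0.51 × (1.5)^2
Step 3: Calculate: rate = 0.51 × 2.25 = 1.1475 M/s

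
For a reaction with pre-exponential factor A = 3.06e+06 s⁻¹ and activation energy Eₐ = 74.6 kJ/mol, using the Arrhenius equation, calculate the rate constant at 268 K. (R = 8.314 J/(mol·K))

8.82e-09 s⁻¹

Step 1: Use the Arrhenius equation: k = A × exp(-Eₐ/RT)
Step 2: Convert Eₐ to J/mol: 74.6 kJ/mol = 74600 J/mol
Step 3: Calculate the exponent: -Eₐ/(RT) = -74600/(8.314 × 268) = -33.48066
Step 4: k = 3.06e+06 × exp(-33.48066)
Step 5: k = 3.06e+06 × 2.88094e-15 = 8.8157e-09 s⁻¹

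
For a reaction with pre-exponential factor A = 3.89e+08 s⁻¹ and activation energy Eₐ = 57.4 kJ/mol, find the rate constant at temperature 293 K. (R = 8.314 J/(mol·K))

2.27e-02 s⁻¹

Step 1: Use the Arrhenius equation: k = A × exp(-Eₐ/RT)
Step 2: Convert Eₐ to J/mol: 57.4 kJ/mol = 57400 J/mol
Step 3: Calculate the exponent: -Eₐ/(RT) = -57400/(8.314 × 293) = -23.56320
Step 4: k = 3.89e+08 × exp(-23.56320)
Step 5: k = 3.89e+08 × 5.84295e-11 = 2.2729e-02 s⁻¹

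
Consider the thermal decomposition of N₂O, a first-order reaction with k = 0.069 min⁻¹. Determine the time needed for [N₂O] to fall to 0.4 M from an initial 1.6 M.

20.09 min

Step 1: For first-order: t = ln([N₂O]₀/[N₂O])/k
Step 2: t = ln(1.6/0.4)/0.069
Step 3: t = ln(4)/0.069
Step 4: t = 1.386/0.069 = 20.09 min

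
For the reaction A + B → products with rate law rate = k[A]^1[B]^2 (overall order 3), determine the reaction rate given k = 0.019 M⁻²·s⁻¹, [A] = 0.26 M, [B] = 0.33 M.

0.000538 M/s

Step 1: The rate law is rate = k[A]^1[B]^2, overall order = 1+2 = 3
Step 2: Substitute values: rate = 0.019 × (0.26)^1 × (0.33)^2
Step 3: rate = 0.019 × 0.26 × 0.1089 = 0.000537966 M/s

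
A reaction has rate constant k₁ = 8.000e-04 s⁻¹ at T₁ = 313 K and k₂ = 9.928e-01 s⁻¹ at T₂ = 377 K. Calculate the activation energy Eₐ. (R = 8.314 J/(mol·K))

109.2 kJ/mol

Step 1: Use the two-temperature Arrhenius form: ln(k₂/k₁) = -Eₐ/R × (1/T₂ - 1/T₁)
Step 2: ln(k₂/k₁) = ln(9.928e-01/8.000e-04) = ln(1241) = 7.12367
Step 3: 1/T₂ - 1/T₁ = 1/377 - 1/313 = -5.423683e-04 K⁻¹
Step 4: Eₐ = -R × ln(k₂/k₁) / (1/T₂ - 1/T₁) = -8.314 × 7.12367 / -5.423683e-04
Step 5: Eₐ = 1.0920e+05 J/mol = 109.2 kJ/mol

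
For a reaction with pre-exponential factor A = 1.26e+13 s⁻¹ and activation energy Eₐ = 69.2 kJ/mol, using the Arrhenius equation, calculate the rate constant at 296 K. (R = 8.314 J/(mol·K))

7.73e+00 s⁻¹

Step 1: Use the Arrhenius equation: k = A × exp(-Eₐ/RT)
Step 2: Convert Eₐ to J/mol: 69.2 kJ/mol = 69200 J/mol
Step 3: Calculate the exponent: -Eₐ/(RT) = -69200/(8.314 × 296) = -28.11929
Step 4: k = 1.26e+13 × exp(-28.11929)
Step 5: k = 1.26e+13 × 6.13688e-13 = 7.7325e+00 s⁻¹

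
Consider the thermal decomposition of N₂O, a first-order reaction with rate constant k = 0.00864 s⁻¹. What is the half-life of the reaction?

80.23 s

Step 1: For a first-order reaction, t₁/₂ = ln(2)/k
Step 2: t₁/₂ = ln(2)/0.00864
Step 3: t₁/₂ = 0.6931/0.00864 = 80.23 s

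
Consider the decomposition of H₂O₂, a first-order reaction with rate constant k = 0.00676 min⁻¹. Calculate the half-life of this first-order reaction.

102.5 min

Step 1: For a first-order reaction, t₁/₂ = ln(2)/k
Step 2: t₁/₂ = ln(2)/0.00676
Step 3: t₁/₂ = 0.6931/0.00676 = 102.5 min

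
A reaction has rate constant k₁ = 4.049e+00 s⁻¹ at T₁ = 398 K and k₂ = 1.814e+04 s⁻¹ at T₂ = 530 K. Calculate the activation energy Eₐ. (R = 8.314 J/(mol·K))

111.7 kJ/mol

Step 1: Use the two-temperature Arrhenius form: ln(k₂/k₁) = -Eₐ/R × (1/T₂ - 1/T₁)
Step 2: ln(k₂/k₁) = ln(1.814e+04/4.049e+00) = ln(4480.12) = 8.4074
Step 3: 1/T₂ - 1/T₁ = 1/530 - 1/398 = -6.257704e-04 K⁻¹
Step 4: Eₐ = -R × ln(k₂/k₁) / (1/T₂ - 1/T₁) = -8.314 × 8.4074 / -6.257704e-04
Step 5: Eₐ = 1.1170e+05 J/mol = 111.7 kJ/mol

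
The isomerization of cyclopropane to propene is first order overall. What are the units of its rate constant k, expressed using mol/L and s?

s⁻¹

Step 1: For overall order n, rate = k × (concentration)^n.
Step 2: Rate has units mol/L·s⁻¹; concentration term has units (mol/L)^1.
Step 3: k = rate / (concentration)^n, so units of k = (mol/L)^(1-1)·s⁻¹ = s⁻¹.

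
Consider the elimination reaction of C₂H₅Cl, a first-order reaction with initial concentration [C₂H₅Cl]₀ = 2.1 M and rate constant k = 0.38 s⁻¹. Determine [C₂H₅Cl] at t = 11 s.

0.03213 M

Step 1: For a first-order reaction: [C₂H₅Cl] = [C₂H₅Cl]₀ × e^(-kt)
Step 2: [C₂H₅Cl] = 2.1 × e^(-0.38 × 11)
Step 3: [C₂H₅Cl] = 2.1 × e^(-4.18)
Step 4: [C₂H₅Cl] = 2.1 × 0.0152985 = 0.03213 M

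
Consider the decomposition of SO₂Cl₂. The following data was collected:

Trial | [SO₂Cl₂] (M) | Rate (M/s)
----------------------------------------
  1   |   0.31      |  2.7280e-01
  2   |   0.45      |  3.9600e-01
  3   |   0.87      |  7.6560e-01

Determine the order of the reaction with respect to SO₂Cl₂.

first order (1)

Step 1: Compare trials to find order n where rate₂/rate₁ = ([SO₂Cl₂]₂/[SO₂Cl₂]₁)^n
Step 2: rate₂/rate₁ = 3.9600e-01/2.7280e-01 = 1.452
Step 3: [SO₂Cl₂]₂/[SO₂Cl₂]₁ = 0.45/0.31 = 1.452
Step 4: n = ln(1.452)/ln(1.452) = 1.00 ≈ 1
Step 5: The reaction is first order in SO₂Cl₂.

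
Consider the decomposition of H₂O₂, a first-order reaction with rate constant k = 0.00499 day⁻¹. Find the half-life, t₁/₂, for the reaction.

138.9 day

Step 1: For a first-order reaction, t₁/₂ = ln(2)/k
Step 2: t₁/₂ = ln(2)/0.00499
Step 3: t₁/₂ = 0.6931/0.00499 = 138.9 day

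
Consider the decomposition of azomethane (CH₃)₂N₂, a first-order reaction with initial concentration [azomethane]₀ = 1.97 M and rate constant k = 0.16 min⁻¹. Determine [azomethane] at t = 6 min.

0.7543 M

Step 1: For a first-order reaction: [azomethane] = [azomethane]₀ × e^(-kt)
Step 2: [azomethane] = 1.97 × e^(-0.16 × 6)
Step 3: [azomethane] = 1.97 × e^(-0.96)
Step 4: [azomethane] = 1.97 × 0.382893 = 0.7543 M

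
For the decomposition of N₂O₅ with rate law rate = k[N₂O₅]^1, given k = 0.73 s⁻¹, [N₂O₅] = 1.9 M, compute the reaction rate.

1.387 M/s

Step 1: Identify the rate law: rate = k[N₂O₅]^1
Step 2: Substitute values: rate = 0.73 × (1.9)^1
Step 3: Calculate: rate = 0.73 × 1.9 = 1.387 M/s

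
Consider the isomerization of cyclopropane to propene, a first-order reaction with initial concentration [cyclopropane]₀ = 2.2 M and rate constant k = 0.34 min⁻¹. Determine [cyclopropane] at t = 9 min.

0.1032 M

Step 1: For a first-order reaction: [cyclopropane] = [cyclopropane]₀ × e^(-kt)
Step 2: [cyclopropane] = 2.2 × e^(-0.34 × 9)
Step 3: [cyclopropane] = 2.2 × e^(-3.06)
Step 4: [cyclopropane] = 2.2 × 0.0468877 = 0.1032 M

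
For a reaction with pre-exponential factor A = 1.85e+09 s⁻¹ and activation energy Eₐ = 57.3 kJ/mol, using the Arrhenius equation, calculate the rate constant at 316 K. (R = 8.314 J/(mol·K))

6.24e-01 s⁻¹

Step 1: Use the Arrhenius equation: k = A × exp(-Eₐ/RT)
Step 2: Convert Eₐ to J/mol: 57.3 kJ/mol = 57300 J/mol
Step 3: Calculate the exponent: -Eₐ/(RT) = -57300/(8.314 × 316) = -21.81009
Step 4: k = 1.85e+09 × exp(-21.81009)
Step 5: k = 1.85e+09 × 3.37286e-10 = 6.2398e-01 s⁻¹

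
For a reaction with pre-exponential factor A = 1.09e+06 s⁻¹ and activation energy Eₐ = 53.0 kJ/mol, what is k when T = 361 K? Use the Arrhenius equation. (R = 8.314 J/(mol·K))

2.34e-02 s⁻¹

Step 1: Use the Arrhenius equation: k = A × exp(-Eₐ/RT)
Step 2: Convert Eₐ to J/mol: 53.0 kJ/mol = 53000 J/mol
Step 3: Calculate the exponent: -Eₐ/(RT) = -53000/(8.314 × 361) = -17.65870
Step 4: k = 1.09e+06 × exp(-17.65870)
Step 5: k = 1.09e+06 × 2.14252e-08 = 2.3353e-02 s⁻¹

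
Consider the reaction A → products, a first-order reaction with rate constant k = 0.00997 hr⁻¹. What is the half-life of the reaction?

69.52 hr

Step 1: For a first-order reaction, t₁/₂ = ln(2)/k
Step 2: t₁/₂ = ln(2)/0.00997
Step 3: t₁/₂ = 0.6931/0.00997 = 69.52 hr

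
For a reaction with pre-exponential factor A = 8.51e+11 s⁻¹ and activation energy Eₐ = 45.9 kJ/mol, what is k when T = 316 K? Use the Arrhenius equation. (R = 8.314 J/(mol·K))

2.20e+04 s⁻¹

Step 1: Use the Arrhenius equation: k = A × exp(-Eₐ/RT)
Step 2: Convert Eₐ to J/mol: 45.9 kJ/mol = 45900 J/mol
Step 3: Calculate the exponent: -Eₐ/(RT) = -45900/(8.314 × 316) = -17.47091
Step 4: k = 8.51e+11 × exp(-17.47091)
Step 5: k = 8.51e+11 × 2.58512e-08 = 2.1999e+04 s⁻¹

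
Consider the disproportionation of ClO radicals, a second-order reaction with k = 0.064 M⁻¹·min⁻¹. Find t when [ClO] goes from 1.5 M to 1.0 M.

5.208 min

Step 1: For second-order: t = (1/[ClO] - 1/[ClO]₀)/k
Step 2: t = (1/1.0 - 1/1.5)/0.064
Step 3: t = (1 - 0.6667)/0.064
Step 4: t = 0.3333/0.064 = 5.208 min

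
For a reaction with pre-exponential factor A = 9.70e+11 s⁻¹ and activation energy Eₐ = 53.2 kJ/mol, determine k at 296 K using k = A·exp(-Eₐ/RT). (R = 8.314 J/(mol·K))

3.97e+02 s⁻¹

Step 1: Use the Arrhenius equation: k = A × exp(-Eₐ/RT)
Step 2: Convert Eₐ to J/mol: 53.2 kJ/mol = 53200 J/mol
Step 3: Calculate the exponent: -Eₐ/(RT) = -53200/(8.314 × 296) = -21.61772
Step 4: k = 9.70e+11 × exp(-21.61772)
Step 5: k = 9.70e+11 × 4.08831e-10 = 3.9657e+02 s⁻¹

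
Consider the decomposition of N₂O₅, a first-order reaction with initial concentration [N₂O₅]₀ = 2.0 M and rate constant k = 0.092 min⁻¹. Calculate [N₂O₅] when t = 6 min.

1.152 M

Step 1: For a first-order reaction: [N₂O₅] = [N₂O₅]₀ × e^(-kt)
Step 2: [N₂O₅] = 2.0 × e^(-0.092 × 6)
Step 3: [N₂O₅] = 2.0 × e^(-0.552)
Step 4: [N₂O₅] = 2.0 × 0.575797 = 1.152 M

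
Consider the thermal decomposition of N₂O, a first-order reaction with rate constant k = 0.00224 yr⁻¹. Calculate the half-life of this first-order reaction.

309.4 yr

Step 1: For a first-order reaction, t₁/₂ = ln(2)/k
Step 2: t₁/₂ = ln(2)/0.00224
Step 3: t₁/₂ = 0.6931/0.00224 = 309.4 yr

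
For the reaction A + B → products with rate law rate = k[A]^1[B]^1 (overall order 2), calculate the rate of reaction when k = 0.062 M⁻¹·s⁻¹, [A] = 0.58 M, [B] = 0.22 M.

0.007911 M/s

Step 1: The rate law is rate = k[A]^1[B]^1, overall order = 1+1 = 2
Step 2: Substitute values: rate = 0.062 × (0.58)^1 × (0.22)^1
Step 3: rate = 0.062 × 0.58 × 0.22 = 0.0079112 M/s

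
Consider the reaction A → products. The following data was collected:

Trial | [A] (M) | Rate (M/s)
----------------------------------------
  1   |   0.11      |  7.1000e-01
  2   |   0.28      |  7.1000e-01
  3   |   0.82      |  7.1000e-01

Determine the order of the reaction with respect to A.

zeroth order (0)

Step 1: Compare trials - when concentration changes, rate stays constant.
Step 2: rate₂/rate₁ = 7.1000e-01/7.1000e-01 = 1
Step 3: [A]₂/[A]₁ = 0.28/0.11 = 2.545
Step 4: Since rate ratio ≈ (conc ratio)^0, the reaction is zeroth order.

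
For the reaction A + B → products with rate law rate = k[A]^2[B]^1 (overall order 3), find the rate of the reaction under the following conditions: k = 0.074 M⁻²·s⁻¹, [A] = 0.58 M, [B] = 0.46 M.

0.01145 M/s

Step 1: The rate law is rate = k[A]^2[B]^1, overall order = 2+1 = 3
Step 2: Substitute values: rate = 0.074 × (0.58)^2 × (0.46)^1
Step 3: rate = 0.074 × 0.3364 × 0.46 = 0.0114511 M/s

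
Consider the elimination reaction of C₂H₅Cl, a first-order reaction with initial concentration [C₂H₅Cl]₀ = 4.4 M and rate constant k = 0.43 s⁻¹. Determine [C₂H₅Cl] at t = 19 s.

0.001245 M

Step 1: For a first-order reaction: [C₂H₅Cl] = [C₂H₅Cl]₀ × e^(-kt)
Step 2: [C₂H₅Cl] = 4.4 × e^(-0.43 × 19)
Step 3: [C₂H₅Cl] = 4.4 × e^(-8.17)
Step 4: [C₂H₅Cl] = 4.4 × 0.000283018 = 0.001245 M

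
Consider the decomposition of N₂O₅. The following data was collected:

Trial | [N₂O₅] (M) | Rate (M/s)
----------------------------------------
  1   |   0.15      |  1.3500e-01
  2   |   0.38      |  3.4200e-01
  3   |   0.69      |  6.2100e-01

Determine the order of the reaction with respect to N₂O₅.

first order (1)

Step 1: Compare trials to find order n where rate₂/rate₁ = ([N₂O₅]₂/[N₂O₅]₁)^n
Step 2: rate₂/rate₁ = 3.4200e-01/1.3500e-01 = 2.533
Step 3: [N₂O₅]₂/[N₂O₅]₁ = 0.38/0.15 = 2.533
Step 4: n = ln(2.533)/ln(2.533) = 1.00 ≈ 1
Step 5: The reaction is first order in N₂O₅.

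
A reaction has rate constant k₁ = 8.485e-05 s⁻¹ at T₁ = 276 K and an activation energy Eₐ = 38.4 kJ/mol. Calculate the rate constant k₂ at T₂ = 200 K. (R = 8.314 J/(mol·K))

1.469e-07 s⁻¹

Step 1: Use the two-temperature Arrhenius form: ln(k₂/k₁) = -Eₐ/R × (1/T₂ - 1/T₁)
Step 2: Convert Eₐ to J/mol: 38.4 kJ/mol = 38400 J/mol
Step 3: 1/T₂ - 1/T₁ = 1/200 - 1/276 = 1.376812e-03 K⁻¹
Step 4: ln(k₂/k₁) = -38400/8.314 × 1.376812e-03 = -6.35910
Step 5: k₂ = k₁ × exp(-6.35910) = 8.485e-05 × 1.73092e-03 = 1.469e-07 s⁻¹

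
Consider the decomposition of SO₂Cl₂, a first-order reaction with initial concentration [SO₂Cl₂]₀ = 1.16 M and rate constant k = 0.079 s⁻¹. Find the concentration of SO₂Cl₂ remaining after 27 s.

0.1374 M

Step 1: For a first-order reaction: [SO₂Cl₂] = [SO₂Cl₂]₀ × e^(-kt)
Step 2: [SO₂Cl₂] = 1.16 × e^(-0.079 × 27)
Step 3: [SO₂Cl₂] = 1.16 × e^(-2.133)
Step 4: [SO₂Cl₂] = 1.16 × 0.118481 = 0.1374 M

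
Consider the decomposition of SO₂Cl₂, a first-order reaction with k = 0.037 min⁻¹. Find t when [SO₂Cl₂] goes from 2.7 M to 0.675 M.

37.47 min

Step 1: For first-order: t = ln([SO₂Cl₂]₀/[SO₂Cl₂])/k
Step 2: t = ln(2.7/0.675)/0.037
Step 3: t = ln(4)/0.037
Step 4: t = 1.386/0.037 = 37.47 min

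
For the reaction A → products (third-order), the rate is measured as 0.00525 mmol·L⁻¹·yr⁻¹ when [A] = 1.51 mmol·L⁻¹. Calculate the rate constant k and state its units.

0.001525 (mmol·L⁻¹)⁻²·yr⁻¹

Step 1: rate = k[A]^3, so k = rate / [A]^3.
Step 2: k = 0.00525 / (1.51)^3 = 0.00525 / 3.443.
Step 3: k = 0.001525 (mmol·L⁻¹)⁻²·yr⁻¹.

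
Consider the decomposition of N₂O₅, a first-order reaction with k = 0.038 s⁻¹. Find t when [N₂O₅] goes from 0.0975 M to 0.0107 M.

58.15 s

Step 1: For first-order: t = ln([N₂O₅]₀/[N₂O₅])/k
Step 2: t = ln(0.0975/0.0107)/0.038
Step 3: t = ln(9.112)/0.038
Step 4: t = 2.21/0.038 = 58.15 s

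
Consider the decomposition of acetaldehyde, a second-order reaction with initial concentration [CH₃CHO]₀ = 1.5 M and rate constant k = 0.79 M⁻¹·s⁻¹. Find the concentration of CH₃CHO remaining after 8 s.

0.1431 M

Step 1: For a second-order reaction: 1/[CH₃CHO] = 1/[CH₃CHO]₀ + kt
Step 2: 1/[CH₃CHO] = 1/1.5 + 0.79 × 8
Step 3: 1/[CH₃CHO] = 0.6667 + 6.32 = 6.987
Step 4: [CH₃CHO] = 1/6.987 = 0.1431 M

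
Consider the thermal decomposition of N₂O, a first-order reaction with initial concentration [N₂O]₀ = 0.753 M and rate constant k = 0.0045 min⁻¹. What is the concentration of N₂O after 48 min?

0.6067 M

Step 1: For a first-order reaction: [N₂O] = [N₂O]₀ × e^(-kt)
Step 2: [N₂O] = 0.753 × e^(-0.0045 × 48)
Step 3: [N₂O] = 0.753 × e^(-0.216)
Step 4: [N₂O] = 0.753 × 0.805735 = 0.6067 M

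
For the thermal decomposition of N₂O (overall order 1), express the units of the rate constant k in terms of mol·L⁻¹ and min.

min⁻¹

Step 1: For overall order n, rate = k × (concentration)^n.
Step 2: Rate has units mol·L⁻¹·min⁻¹; concentration term has units (mol·L⁻¹)^1.
Step 3: k = rate / (concentration)^n, so units of k = (mol·L⁻¹)^(1-1)·min⁻¹ = min⁻¹.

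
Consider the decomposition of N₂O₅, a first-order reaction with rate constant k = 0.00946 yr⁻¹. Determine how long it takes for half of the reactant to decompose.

73.27 yr

Step 1: For a first-order reaction, t₁/₂ = ln(2)/k
Step 2: t₁/₂ = ln(2)/0.00946
Step 3: t₁/₂ = 0.6931/0.00946 = 73.27 yr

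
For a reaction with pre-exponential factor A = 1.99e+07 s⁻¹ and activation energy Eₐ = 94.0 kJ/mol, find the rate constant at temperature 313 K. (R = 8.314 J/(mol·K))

4.09e-09 s⁻¹

Step 1: Use the Arrhenius equation: k = A × exp(-Eₐ/RT)
Step 2: Convert Eₐ to J/mol: 94.0 kJ/mol = 94000 J/mol
Step 3: Calculate the exponent: -Eₐ/(RT) = -94000/(8.314 × 313) = -36.12214
Step 4: k = 1.99e+07 × exp(-36.12214)
Step 5: k = 1.99e+07 × 2.05283e-16 = 4.0851e-09 s⁻¹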